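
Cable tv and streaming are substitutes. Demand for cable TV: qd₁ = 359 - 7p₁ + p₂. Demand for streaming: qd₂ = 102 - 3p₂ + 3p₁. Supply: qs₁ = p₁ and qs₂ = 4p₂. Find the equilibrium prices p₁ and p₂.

p₁ = 2615/53, p₂ = 1893/53

Market 1: 359 - 7p₁ + p₂ = p₁ → 8p₁ - p₂ = 359.
Market 2: 7p₂ - 3p₁ = 102.
Eliminating p₂: 7×(1) + 1×(2) gives 53p₁ = 2615, so p₁ = 2615/53.
Back-substitute into (2): p₂ = (102 + 3×2615/53) / 7 = 1893/53.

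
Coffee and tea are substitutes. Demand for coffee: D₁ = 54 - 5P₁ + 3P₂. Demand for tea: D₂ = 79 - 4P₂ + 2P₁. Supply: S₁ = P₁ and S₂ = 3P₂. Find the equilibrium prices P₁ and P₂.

P₁ = 205/12, P₂ = 97/6

Market 1: 54 - 5P₁ + 3P₂ = P₁ → 6P₁ - 3P₂ = 54.
Market 2: 7P₂ - 2P₁ = 79.
Eliminating P₂: 7×(1) + 3×(2) gives 36P₁ = 615, so P₁ = 205/12.
Back-substitute into (2): P₂ = (79 + 2×205/12) / 7 = 97/6.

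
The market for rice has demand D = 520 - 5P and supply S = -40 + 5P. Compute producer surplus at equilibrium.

Equilibrium: 520 - 5P = -40 + 5P gives P* = 56, Q* = 240.
Supply starts at P = 8 (where S = 0).
PS = ½(56 − 8)(240) = 5760.

Producer surplus = 5760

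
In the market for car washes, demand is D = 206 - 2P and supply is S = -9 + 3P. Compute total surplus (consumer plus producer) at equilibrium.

Equilibrium: 206 - 2P = -9 + 3P gives P* = 43, Q* = 120.
Demand choke price: P = 103; supply starts at P = 3.
CS = ½(103 − 43)(120) = 3600; PS = ½(43 − 3)(120) = 2400.

Total surplus = 6000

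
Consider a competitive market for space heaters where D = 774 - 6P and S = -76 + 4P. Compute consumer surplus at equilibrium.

Consumer surplus = 5808

Equilibrium: 774 - 6P = -76 + 4P gives P* = 85, Q* = 264.
Demand choke price (D = 0): P = 129.
CS = ½(129 − 85)(264) = 5808.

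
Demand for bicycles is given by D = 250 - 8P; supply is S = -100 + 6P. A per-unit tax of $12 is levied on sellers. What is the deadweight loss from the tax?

Deadweight loss = 1728/7

Pre-tax equilibrium: P* = 25, Q* = 50.
Tax on sellers shifts supply to S = -100 + 6(P − 12) = -172 + 6P.
250 - 8P = -172 + 6P gives buyer price Pb = 211/7; sellers receive Ps = 211/7 − 12 = 127/7.
New quantity: Q = 250 − 8(211/7) = 62/7.
DWL = ½ × 12 × (50 − 62/7) = 1728/7.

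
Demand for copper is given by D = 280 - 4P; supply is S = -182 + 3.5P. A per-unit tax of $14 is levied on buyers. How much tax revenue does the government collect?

Tax revenue = 1568/15

Pre-tax equilibrium: P* = 61.6, Q* = 33.6.
Tax on buyers shifts demand to D = 280 − 4(P + 14) = 224 - 4P.
224 - 4P = -182 + 3.5P gives seller price Ps = 812/15; buyers pay Pb = 812/15 + 14 = 1022/15.
New quantity: Q = 280 − 4(1022/15) = 112/15.
Revenue = 14 × 112/15 = 1568/15.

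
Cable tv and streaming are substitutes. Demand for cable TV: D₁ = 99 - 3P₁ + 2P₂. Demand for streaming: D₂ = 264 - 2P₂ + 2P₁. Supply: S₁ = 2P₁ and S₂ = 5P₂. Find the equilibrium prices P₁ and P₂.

Market 1: 99 - 3P₁ + 2P₂ = 2P₁ → 5P₁ - 2P₂ = 99.
Market 2: 7P₂ - 2P₁ = 264.
Eliminating P₂: 7×(1) + 2×(2) gives 31P₁ = 1221, so P₁ = 1221/31.
Back-substitute into (2): P₂ = (264 + 2×1221/31) / 7 = 1518/31.

P₁ = 1221/31, P₂ = 1518/31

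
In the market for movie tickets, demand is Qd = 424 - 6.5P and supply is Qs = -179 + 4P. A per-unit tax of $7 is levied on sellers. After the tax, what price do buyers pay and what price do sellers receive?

Pre-tax equilibrium: P* = 402/7, Q* = 355/7.
Tax on sellers shifts supply to Qs = -179 + 4(P − 7) = -207 + 4P.
424 - 6.5P = -207 + 4P gives buyer price Pb = 1262/21; sellers receive Ps = 1262/21 − 7 = 1115/21.
New quantity: Q = 424 − 6.5(1262/21) = 701/21.

Buyers pay 1262/21, sellers receive 1115/21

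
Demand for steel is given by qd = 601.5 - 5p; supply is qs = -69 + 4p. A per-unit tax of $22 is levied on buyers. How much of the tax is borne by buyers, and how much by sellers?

Buyers bear 88/9, sellers bear 110/9

Pre-tax equilibrium: p* = 74.5, q* = 229.
Tax on buyers shifts demand to qd = 601.5 − 5(p + 22) = 491.5 - 5p.
491.5 - 5p = -69 + 4p gives seller price ps = 1121/18; buyers pay pb = 1121/18 + 22 = 1517/18.
New quantity: q = 601.5 − 5(1517/18) = 1621/9.
Buyer burden = 1517/18 − 74.5 = 88/9; seller burden = 74.5 − 1121/18 = 110/9.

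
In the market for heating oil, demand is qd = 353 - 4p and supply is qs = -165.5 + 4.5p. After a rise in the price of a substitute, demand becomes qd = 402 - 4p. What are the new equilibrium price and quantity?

p' = 1135/17, q' = 2294/17

Original equilibrium: p* = 61, q* = 109.
New equilibrium: 402 - 4p = -165.5 + 4.5p, so 567.5 = 8.5p and p' = 1135/17; q' = 402 − 4(1135/17) = 2294/17.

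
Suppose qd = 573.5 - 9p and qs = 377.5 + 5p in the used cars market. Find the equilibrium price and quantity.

p* = 14, q* = 447.5

Set qd = qs: 573.5 - 9p = 377.5 + 5p.
196 = 14p, so p* = 14.
q* = 573.5 − 9(14) = 447.5.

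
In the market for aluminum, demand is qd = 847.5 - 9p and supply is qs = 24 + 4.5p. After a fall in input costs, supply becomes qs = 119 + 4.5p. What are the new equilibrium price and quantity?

Original equilibrium: p* = 61, q* = 298.5.
New equilibrium: 847.5 - 9p = 119 + 4.5p, so 728.5 = 13.5p and p' = 1457/27; q' = 847.5 − 9(1457/27) = 2171/6.

p' = 1457/27, q' = 2171/6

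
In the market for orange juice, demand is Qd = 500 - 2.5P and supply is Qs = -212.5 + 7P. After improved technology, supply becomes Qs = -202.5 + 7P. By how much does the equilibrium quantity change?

Original equilibrium: P* = 75, Q* = 312.5.
New equilibrium: 500 - 2.5P = -202.5 + 7P, so 702.5 = 9.5P and P' = 1405/19; Q' = 500 − 2.5(1405/19) = 11975/38.
Change in quantity: 11975/38 − 312.5 = 50/19.

ΔQ = 50/19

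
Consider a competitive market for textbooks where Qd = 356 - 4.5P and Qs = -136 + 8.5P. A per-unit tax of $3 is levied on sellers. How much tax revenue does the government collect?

Tax revenue = 27591/52

Pre-tax equilibrium: P* = 492/13, Q* = 2414/13.
Tax on sellers shifts supply to Qs = -136 + 8.5(P − 3) = -161.5 + 8.5P.
356 - 4.5P = -161.5 + 8.5P gives buyer price Pb = 1035/26; sellers receive Ps = 1035/26 − 3 = 957/26.
New quantity: Q = 356 − 4.5(1035/26) = 9197/52.
Revenue = 3 × 9197/52 = 27591/52.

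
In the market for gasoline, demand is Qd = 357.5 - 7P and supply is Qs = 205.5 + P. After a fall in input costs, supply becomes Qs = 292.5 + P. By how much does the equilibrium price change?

Original equilibrium: P* = 19, Q* = 224.5.
New equilibrium: 357.5 - 7P = 292.5 + P, so 65 = 8P and P' = 8.125; Q' = 357.5 − 7(8.125) = 300.625.
Change in price: 8.125 − 19 = -10.875.

ΔP = -10.875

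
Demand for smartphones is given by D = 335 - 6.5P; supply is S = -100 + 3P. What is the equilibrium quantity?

Q* = 710/19

Set D = S: 335 - 6.5P = -100 + 3P.
435 = 9.5P, so P* = 870/19.
Q* = 335 − 6.5(870/19) = 710/19.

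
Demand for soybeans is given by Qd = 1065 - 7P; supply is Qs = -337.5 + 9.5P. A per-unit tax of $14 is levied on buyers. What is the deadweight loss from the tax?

Deadweight loss = 13034/33

Pre-tax equilibrium: P* = 85, Q* = 470.
Tax on buyers shifts demand to Qd = 1065 − 7(P + 14) = 967 - 7P.
967 - 7P = -337.5 + 9.5P gives seller price Ps = 2609/33; buyers pay Pb = 2609/33 + 14 = 3071/33.
New quantity: Q = 1065 − 7(3071/33) = 13648/33.
DWL = ½ × 14 × (470 − 13648/33) = 13034/33.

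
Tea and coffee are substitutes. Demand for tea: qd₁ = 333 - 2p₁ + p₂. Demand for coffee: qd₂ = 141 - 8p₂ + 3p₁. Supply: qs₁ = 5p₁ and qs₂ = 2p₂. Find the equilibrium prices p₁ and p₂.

p₁ = 3471/67, p₂ = 1986/67

Market 1: 333 - 2p₁ + p₂ = 5p₁ → 7p₁ - p₂ = 333.
Market 2: 10p₂ - 3p₁ = 141.
Eliminating p₂: 10×(1) + 1×(2) gives 67p₁ = 3471, so p₁ = 3471/67.
Back-substitute into (2): p₂ = (141 + 3×3471/67) / 10 = 1986/67.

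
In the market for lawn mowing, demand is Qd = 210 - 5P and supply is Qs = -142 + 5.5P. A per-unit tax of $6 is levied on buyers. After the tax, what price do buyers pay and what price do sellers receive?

Buyers pay 110/3, sellers receive 92/3

Pre-tax equilibrium: P* = 704/21, Q* = 890/21.
Tax on buyers shifts demand to Qd = 210 − 5(P + 6) = 180 - 5P.
180 - 5P = -142 + 5.5P gives seller price Ps = 92/3; buyers pay Pb = 92/3 + 6 = 110/3.
New quantity: Q = 210 − 5(110/3) = 80/3.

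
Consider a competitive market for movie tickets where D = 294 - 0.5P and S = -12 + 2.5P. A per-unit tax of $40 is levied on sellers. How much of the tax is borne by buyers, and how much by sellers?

Buyers bear 100/3, sellers bear 20/3

Pre-tax equilibrium: P* = 102, Q* = 243.
Tax on sellers shifts supply to S = -12 + 2.5(P − 40) = -112 + 2.5P.
294 - 0.5P = -112 + 2.5P gives buyer price Pb = 406/3; sellers receive Ps = 406/3 − 40 = 286/3.
New quantity: Q = 294 − 0.5(406/3) = 679/3.
Buyer burden = 406/3 − 102 = 100/3; seller burden = 102 − 286/3 = 20/3.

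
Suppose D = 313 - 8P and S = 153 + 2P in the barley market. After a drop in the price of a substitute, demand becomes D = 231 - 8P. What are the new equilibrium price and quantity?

Original equilibrium: P* = 16, Q* = 185.
New equilibrium: 231 - 8P = 153 + 2P, so 78 = 10P and P' = 7.8; Q' = 231 − 8(7.8) = 168.6.

P' = 7.8, Q' = 168.6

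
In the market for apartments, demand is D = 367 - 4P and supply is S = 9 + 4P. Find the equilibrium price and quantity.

P* = 44.75, Q* = 188

Set D = S: 367 - 4P = 9 + 4P.
358 = 8P, so P* = 44.75.
Q* = 367 − 4(44.75) = 188.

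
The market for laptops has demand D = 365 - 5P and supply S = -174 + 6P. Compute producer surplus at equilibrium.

Producer surplus = 1200

Equilibrium: 365 - 5P = -174 + 6P gives P* = 49, Q* = 120.
Supply starts at P = 29 (where S = 0).
PS = ½(49 − 29)(120) = 1200.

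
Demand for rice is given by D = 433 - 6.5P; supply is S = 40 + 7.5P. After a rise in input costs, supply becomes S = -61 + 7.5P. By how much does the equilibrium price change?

Original equilibrium: P* = 393/14, Q* = 7015/28.
New equilibrium: 433 - 6.5P = -61 + 7.5P, so 494 = 14P and P' = 247/7; Q' = 433 − 6.5(247/7) = 2851/14.
Change in price: 247/7 − 393/14 = 101/14.

ΔP = 101/14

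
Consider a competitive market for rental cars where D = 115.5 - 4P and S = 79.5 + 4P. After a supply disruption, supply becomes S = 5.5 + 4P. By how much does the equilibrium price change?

Original equilibrium: P* = 4.5, Q* = 97.5.
New equilibrium: 115.5 - 4P = 5.5 + 4P, so 110 = 8P and P' = 13.75; Q' = 115.5 − 4(13.75) = 60.5.
Change in price: 13.75 − 4.5 = 9.25.

ΔP = 9.25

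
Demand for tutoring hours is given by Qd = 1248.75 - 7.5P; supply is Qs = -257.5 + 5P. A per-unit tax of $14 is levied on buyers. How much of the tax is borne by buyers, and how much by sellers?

Pre-tax equilibrium: P* = 120.5, Q* = 345.
Tax on buyers shifts demand to Qd = 1248.75 − 7.5(P + 14) = 1143.75 - 7.5P.
1143.75 - 7.5P = -257.5 + 5P gives seller price Ps = 112.1; buyers pay Pb = 112.1 + 14 = 126.1.
New quantity: Q = 1248.75 − 7.5(126.1) = 303.
Buyer burden = 126.1 − 120.5 = 5.6; seller burden = 120.5 − 112.1 = 8.4.

Buyers bear $5.6, sellers bear $8.4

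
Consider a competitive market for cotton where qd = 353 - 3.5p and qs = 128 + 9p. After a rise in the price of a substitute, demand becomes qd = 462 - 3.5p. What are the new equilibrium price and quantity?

Original equilibrium: p* = 18, q* = 290.
New equilibrium: 462 - 3.5p = 128 + 9p, so 334 = 12.5p and p' = 26.72; q' = 462 − 3.5(26.72) = 368.48.

p' = 26.72, q' = 368.48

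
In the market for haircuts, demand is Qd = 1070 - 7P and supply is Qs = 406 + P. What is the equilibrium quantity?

Set Qd = Qs: 1070 - 7P = 406 + P.
664 = 8P, so P* = 83.
Q* = 1070 − 7(83) = 489.

Q* = 489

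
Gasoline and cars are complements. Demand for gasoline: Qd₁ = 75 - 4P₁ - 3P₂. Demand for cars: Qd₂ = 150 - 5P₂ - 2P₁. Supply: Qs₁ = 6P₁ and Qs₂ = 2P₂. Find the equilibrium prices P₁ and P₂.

Market 1: 75 - 4P₁ - 3P₂ = 6P₁ → 10P₁ + 3P₂ = 75.
Market 2: 7P₂ + 2P₁ = 150.
Eliminating P₂: 7×(1) − 3×(2) gives 64P₁ = 75, so P₁ = 1.171875.
Back-substitute into (2): P₂ = (150 − 2×1.171875) / 7 = 21.09375.

P₁ = 1.171875, P₂ = 21.09375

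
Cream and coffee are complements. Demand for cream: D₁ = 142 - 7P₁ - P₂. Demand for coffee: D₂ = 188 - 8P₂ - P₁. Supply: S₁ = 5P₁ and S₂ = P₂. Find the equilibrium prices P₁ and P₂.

P₁ = 1090/107, P₂ = 2114/107

Market 1: 142 - 7P₁ - P₂ = 5P₁ → 12P₁ + P₂ = 142.
Market 2: 9P₂ + P₁ = 188.
Eliminating P₂: 9×(1) − 1×(2) gives 107P₁ = 1090, so P₁ = 1090/107.
Back-substitute into (2): P₂ = (188 − 1×1090/107) / 9 = 2114/107.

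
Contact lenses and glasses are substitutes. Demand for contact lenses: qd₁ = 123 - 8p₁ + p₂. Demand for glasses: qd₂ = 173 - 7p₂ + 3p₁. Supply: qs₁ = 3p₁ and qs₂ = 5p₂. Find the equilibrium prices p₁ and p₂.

p₁ = 1649/129, p₂ = 2272/129

Market 1: 123 - 8p₁ + p₂ = 3p₁ → 11p₁ - p₂ = 123.
Market 2: 12p₂ - 3p₁ = 173.
Eliminating p₂: 12×(1) + 1×(2) gives 129p₁ = 1649, so p₁ = 1649/129.
Back-substitute into (2): p₂ = (173 + 3×1649/129) / 12 = 2272/129.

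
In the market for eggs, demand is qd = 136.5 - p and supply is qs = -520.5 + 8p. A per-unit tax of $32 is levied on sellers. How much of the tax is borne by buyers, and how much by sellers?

Buyers bear 256/9, sellers bear 32/9

Pre-tax equilibrium: p* = 73, q* = 63.5.
Tax on sellers shifts supply to qs = -520.5 + 8(p − 32) = -776.5 + 8p.
136.5 - p = -776.5 + 8p gives buyer price pb = 913/9; sellers receive ps = 913/9 − 32 = 625/9.
New quantity: q = 136.5 − 1(913/9) = 631/18.
Buyer burden = 913/9 − 73 = 256/9; seller burden = 73 − 625/9 = 32/9.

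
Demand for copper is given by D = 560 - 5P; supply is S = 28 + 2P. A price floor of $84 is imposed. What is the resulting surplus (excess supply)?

Surplus = 56

Equilibrium price would be P* = 76, so the floor at 84 binds.
At P = 84: D = 140, S = 196.
Surplus = 196 − 140 = 56.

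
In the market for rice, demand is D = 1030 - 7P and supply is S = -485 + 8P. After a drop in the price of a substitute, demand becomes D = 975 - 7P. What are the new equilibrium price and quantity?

P' = 292/3, Q' = 881/3

Original equilibrium: P* = 101, Q* = 323.
New equilibrium: 975 - 7P = -485 + 8P, so 1460 = 15P and P' = 292/3; Q' = 975 − 7(292/3) = 881/3.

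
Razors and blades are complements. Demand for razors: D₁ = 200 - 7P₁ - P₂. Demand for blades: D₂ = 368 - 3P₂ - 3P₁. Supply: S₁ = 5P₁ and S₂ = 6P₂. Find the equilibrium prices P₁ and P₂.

P₁ = 1432/105, P₂ = 1272/35

Market 1: 200 - 7P₁ - P₂ = 5P₁ → 12P₁ + P₂ = 200.
Market 2: 9P₂ + 3P₁ = 368.
Eliminating P₂: 9×(1) − 1×(2) gives 105P₁ = 1432, so P₁ = 1432/105.
Back-substitute into (2): P₂ = (368 − 3×1432/105) / 9 = 1272/35.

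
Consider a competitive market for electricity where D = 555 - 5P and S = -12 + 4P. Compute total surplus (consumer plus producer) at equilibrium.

Total surplus = 12960

Equilibrium: 555 - 5P = -12 + 4P gives P* = 63, Q* = 240.
Demand choke price: P = 111; supply starts at P = 3.
CS = ½(111 − 63)(240) = 5760; PS = ½(63 − 3)(240) = 7200.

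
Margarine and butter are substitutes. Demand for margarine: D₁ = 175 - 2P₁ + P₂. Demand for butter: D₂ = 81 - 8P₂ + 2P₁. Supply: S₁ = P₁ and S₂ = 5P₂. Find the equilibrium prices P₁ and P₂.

Market 1: 175 - 2P₁ + P₂ = P₁ → 3P₁ - P₂ = 175.
Market 2: 13P₂ - 2P₁ = 81.
Eliminating P₂: 13×(1) + 1×(2) gives 37P₁ = 2356, so P₁ = 2356/37.
Back-substitute into (2): P₂ = (81 + 2×2356/37) / 13 = 593/37.

P₁ = 2356/37, P₂ = 593/37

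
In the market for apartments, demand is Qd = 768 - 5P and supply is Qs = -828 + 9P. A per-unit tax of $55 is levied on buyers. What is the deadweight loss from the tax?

Deadweight loss = 136125/28

Pre-tax equilibrium: P* = 114, Q* = 198.
Tax on buyers shifts demand to Qd = 768 − 5(P + 55) = 493 - 5P.
493 - 5P = -828 + 9P gives seller price Ps = 1321/14; buyers pay Pb = 1321/14 + 55 = 2091/14.
New quantity: Q = 768 − 5(2091/14) = 297/14.
DWL = ½ × 55 × (198 − 297/14) = 136125/28.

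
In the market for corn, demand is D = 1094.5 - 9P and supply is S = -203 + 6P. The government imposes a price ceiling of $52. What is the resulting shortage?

Equilibrium price would be P* = 86.5, so the ceiling at 52 binds.
At P = 52: D = 1094.5 − 9(52) = 626.5, S = -203 + 6(52) = 109.
Shortage = 626.5 − 109 = 517.5.

Shortage = 517.5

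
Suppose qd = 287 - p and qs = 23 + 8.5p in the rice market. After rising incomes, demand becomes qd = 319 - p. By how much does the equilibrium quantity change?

Δq = 544/19

Original equilibrium: p* = 528/19, q* = 4925/19.
New equilibrium: 319 - p = 23 + 8.5p, so 296 = 9.5p and p' = 592/19; q' = 319 − 1(592/19) = 5469/19.
Change in quantity: 5469/19 − 4925/19 = 544/19.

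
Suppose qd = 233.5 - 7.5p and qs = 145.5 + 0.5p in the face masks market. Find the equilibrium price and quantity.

Set qd = qs: 233.5 - 7.5p = 145.5 + 0.5p.
88 = 8p, so p* = 11.
q* = 233.5 − 7.5(11) = 151.

p* = 11, q* = 151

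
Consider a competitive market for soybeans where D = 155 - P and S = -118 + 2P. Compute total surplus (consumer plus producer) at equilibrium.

Total surplus = 3072

Equilibrium: 155 - P = -118 + 2P gives P* = 91, Q* = 64.
Demand choke price: P = 155; supply starts at P = 59.
CS = ½(155 − 91)(64) = 2048; PS = ½(91 − 59)(64) = 1024.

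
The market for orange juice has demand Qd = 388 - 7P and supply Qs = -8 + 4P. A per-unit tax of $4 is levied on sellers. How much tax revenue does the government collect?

Tax revenue = 5536/11

Pre-tax equilibrium: P* = 36, Q* = 136.
Tax on sellers shifts supply to Qs = -8 + 4(P − 4) = -24 + 4P.
388 - 7P = -24 + 4P gives buyer price Pb = 412/11; sellers receive Ps = 412/11 − 4 = 368/11.
New quantity: Q = 388 − 7(412/11) = 1384/11.
Revenue = 4 × 1384/11 = 5536/11.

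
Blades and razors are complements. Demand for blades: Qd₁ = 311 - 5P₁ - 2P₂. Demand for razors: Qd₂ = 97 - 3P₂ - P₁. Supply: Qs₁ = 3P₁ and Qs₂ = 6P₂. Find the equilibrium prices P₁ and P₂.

P₁ = 521/14, P₂ = 93/14

Market 1: 311 - 5P₁ - 2P₂ = 3P₁ → 8P₁ + 2P₂ = 311.
Market 2: 9P₂ + P₁ = 97.
Eliminating P₂: 9×(1) − 2×(2) gives 70P₁ = 2605, so P₁ = 521/14.
Back-substitute into (2): P₂ = (97 − 1×521/14) / 9 = 93/14.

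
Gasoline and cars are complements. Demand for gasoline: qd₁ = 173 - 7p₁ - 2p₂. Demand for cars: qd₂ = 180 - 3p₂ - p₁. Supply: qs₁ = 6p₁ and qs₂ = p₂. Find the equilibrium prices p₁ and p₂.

p₁ = 6.64, p₂ = 43.34

Market 1: 173 - 7p₁ - 2p₂ = 6p₁ → 13p₁ + 2p₂ = 173.
Market 2: 4p₂ + p₁ = 180.
Eliminating p₂: 4×(1) − 2×(2) gives 50p₁ = 332, so p₁ = 6.64.
Back-substitute into (2): p₂ = (180 − 1×6.64) / 4 = 43.34.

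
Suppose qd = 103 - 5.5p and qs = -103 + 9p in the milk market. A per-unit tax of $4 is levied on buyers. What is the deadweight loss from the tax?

Deadweight loss = 792/29

Pre-tax equilibrium: p* = 412/29, q* = 721/29.
Tax on buyers shifts demand to qd = 103 − 5.5(p + 4) = 81 - 5.5p.
81 - 5.5p = -103 + 9p gives seller price ps = 368/29; buyers pay pb = 368/29 + 4 = 484/29.
New quantity: q = 103 − 5.5(484/29) = 325/29.
DWL = ½ × 4 × (721/29 − 325/29) = 792/29.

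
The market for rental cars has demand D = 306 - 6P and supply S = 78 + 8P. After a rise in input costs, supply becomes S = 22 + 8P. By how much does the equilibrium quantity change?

Original equilibrium: P* = 114/7, Q* = 1458/7.
New equilibrium: 306 - 6P = 22 + 8P, so 284 = 14P and P' = 142/7; Q' = 306 − 6(142/7) = 1290/7.
Change in quantity: 1290/7 − 1458/7 = -24.

ΔQ = -24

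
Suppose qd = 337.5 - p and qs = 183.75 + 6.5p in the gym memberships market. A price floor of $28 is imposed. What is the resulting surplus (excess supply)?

Equilibrium price would be p* = 20.5, so the floor at 28 binds.
At p = 28: qd = 309.5, qs = 365.75.
Surplus = 365.75 − 309.5 = 56.25.

Surplus = 56.25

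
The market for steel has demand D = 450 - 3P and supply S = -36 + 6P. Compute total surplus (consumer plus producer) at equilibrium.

Equilibrium: 450 - 3P = -36 + 6P gives P* = 54, Q* = 288.
Demand choke price: P = 150; supply starts at P = 6.
CS = ½(150 − 54)(288) = 13824; PS = ½(54 − 6)(288) = 6912.

Total surplus = 20736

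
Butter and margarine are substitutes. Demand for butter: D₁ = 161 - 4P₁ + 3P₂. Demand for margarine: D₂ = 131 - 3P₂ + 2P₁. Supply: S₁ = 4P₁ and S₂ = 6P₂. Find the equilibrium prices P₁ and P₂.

Market 1: 161 - 4P₁ + 3P₂ = 4P₁ → 8P₁ - 3P₂ = 161.
Market 2: 9P₂ - 2P₁ = 131.
Eliminating P₂: 9×(1) + 3×(2) gives 66P₁ = 1842, so P₁ = 307/11.
Back-substitute into (2): P₂ = (131 + 2×307/11) / 9 = 685/33.

P₁ = 307/11, P₂ = 685/33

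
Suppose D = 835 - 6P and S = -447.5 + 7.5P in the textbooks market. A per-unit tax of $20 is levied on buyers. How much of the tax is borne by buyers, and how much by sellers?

Pre-tax equilibrium: P* = 95, Q* = 265.
Tax on buyers shifts demand to D = 835 − 6(P + 20) = 715 - 6P.
715 - 6P = -447.5 + 7.5P gives seller price Ps = 775/9; buyers pay Pb = 775/9 + 20 = 955/9.
New quantity: Q = 835 − 6(955/9) = 595/3.
Buyer burden = 955/9 − 95 = 100/9; seller burden = 95 − 775/9 = 80/9.

Buyers bear 100/9, sellers bear 80/9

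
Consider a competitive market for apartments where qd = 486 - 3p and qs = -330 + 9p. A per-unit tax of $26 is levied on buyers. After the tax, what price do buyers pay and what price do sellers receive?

Pre-tax equilibrium: p* = 68, q* = 282.
Tax on buyers shifts demand to qd = 486 − 3(p + 26) = 408 - 3p.
408 - 3p = -330 + 9p gives seller price ps = 61.5; buyers pay pb = 61.5 + 26 = 87.5.
New quantity: q = 486 − 3(87.5) = 223.5.

Buyers pay $87.5, sellers receive $61.5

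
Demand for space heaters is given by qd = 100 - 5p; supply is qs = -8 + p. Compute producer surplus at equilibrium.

Equilibrium: 100 - 5p = -8 + p gives p* = 18, q* = 10.
Supply starts at p = 8 (where qs = 0).
PS = ½(18 − 8)(10) = 50.

Producer surplus = 50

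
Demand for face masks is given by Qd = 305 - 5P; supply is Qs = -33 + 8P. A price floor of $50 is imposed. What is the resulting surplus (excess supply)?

Surplus = 312

Equilibrium price would be P* = 26, so the floor at 50 binds.
At P = 50: Qd = 55, Qs = 367.
Surplus = 367 − 55 = 312.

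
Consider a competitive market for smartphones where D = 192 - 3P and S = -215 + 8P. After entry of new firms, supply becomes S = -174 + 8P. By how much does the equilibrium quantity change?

Original equilibrium: P* = 37, Q* = 81.
New equilibrium: 192 - 3P = -174 + 8P, so 366 = 11P and P' = 366/11; Q' = 192 − 3(366/11) = 1014/11.
Change in quantity: 1014/11 − 81 = 123/11.

ΔQ = 123/11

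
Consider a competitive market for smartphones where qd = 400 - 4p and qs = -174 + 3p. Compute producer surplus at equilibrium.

Equilibrium: 400 - 4p = -174 + 3p gives p* = 82, q* = 72.
Supply starts at p = 58 (where qs = 0).
PS = ½(82 − 58)(72) = 864.

Producer surplus = 864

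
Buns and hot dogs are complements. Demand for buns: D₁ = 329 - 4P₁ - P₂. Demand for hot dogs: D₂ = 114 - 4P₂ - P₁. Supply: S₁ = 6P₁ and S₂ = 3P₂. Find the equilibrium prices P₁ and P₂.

Market 1: 329 - 4P₁ - P₂ = 6P₁ → 10P₁ + P₂ = 329.
Market 2: 7P₂ + P₁ = 114.
Eliminating P₂: 7×(1) − 1×(2) gives 69P₁ = 2189, so P₁ = 2189/69.
Back-substitute into (2): P₂ = (114 − 1×2189/69) / 7 = 811/69.

P₁ = 2189/69, P₂ = 811/69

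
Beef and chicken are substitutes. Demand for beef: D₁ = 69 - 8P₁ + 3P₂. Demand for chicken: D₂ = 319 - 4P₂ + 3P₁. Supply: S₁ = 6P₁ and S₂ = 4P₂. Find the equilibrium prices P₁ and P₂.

P₁ = 1509/103, P₂ = 4673/103

Market 1: 69 - 8P₁ + 3P₂ = 6P₁ → 14P₁ - 3P₂ = 69.
Market 2: 8P₂ - 3P₁ = 319.
Eliminating P₂: 8×(1) + 3×(2) gives 103P₁ = 1509, so P₁ = 1509/103.
Back-substitute into (2): P₂ = (319 + 3×1509/103) / 8 = 4673/103.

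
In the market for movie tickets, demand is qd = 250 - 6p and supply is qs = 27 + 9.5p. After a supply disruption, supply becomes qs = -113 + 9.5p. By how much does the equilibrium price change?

Δp = 280/31

Original equilibrium: p* = 446/31, q* = 5074/31.
New equilibrium: 250 - 6p = -113 + 9.5p, so 363 = 15.5p and p' = 726/31; q' = 250 − 6(726/31) = 3394/31.
Change in price: 726/31 − 446/31 = 280/31.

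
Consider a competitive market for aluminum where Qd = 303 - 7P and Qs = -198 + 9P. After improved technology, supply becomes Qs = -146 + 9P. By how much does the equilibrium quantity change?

Original equilibrium: P* = 31.3125, Q* = 83.8125.
New equilibrium: 303 - 7P = -146 + 9P, so 449 = 16P and P' = 28.0625; Q' = 303 − 7(28.0625) = 106.5625.
Change in quantity: 106.5625 − 83.8125 = 22.75.

ΔQ = 22.75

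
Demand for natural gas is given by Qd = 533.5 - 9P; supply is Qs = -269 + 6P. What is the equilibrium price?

Set Qd = Qs: 533.5 - 9P = -269 + 6P.
802.5 = 15P, so P* = 53.5.
Q* = 533.5 − 9(53.5) = 52.

P* = 53.5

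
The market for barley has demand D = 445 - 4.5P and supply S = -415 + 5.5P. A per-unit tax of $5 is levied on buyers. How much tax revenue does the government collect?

Tax revenue = 228.125

Pre-tax equilibrium: P* = 86, Q* = 58.
Tax on buyers shifts demand to D = 445 − 4.5(P + 5) = 422.5 - 4.5P.
422.5 - 4.5P = -415 + 5.5P gives seller price Ps = 83.75; buyers pay Pb = 83.75 + 5 = 88.75.
New quantity: Q = 445 − 4.5(88.75) = 45.625.
Revenue = 5 × 45.625 = 228.125.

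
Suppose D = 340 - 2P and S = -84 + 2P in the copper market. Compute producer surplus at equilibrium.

Producer surplus = 4096

Equilibrium: 340 - 2P = -84 + 2P gives P* = 106, Q* = 128.
Supply starts at P = 42 (where S = 0).
PS = ½(106 − 42)(128) = 4096.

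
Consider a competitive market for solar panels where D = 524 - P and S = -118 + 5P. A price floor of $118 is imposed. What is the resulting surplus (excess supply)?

Surplus = 66

Equilibrium price would be P* = 107, so the floor at 118 binds.
At P = 118: D = 406, S = 472.
Surplus = 472 − 406 = 66.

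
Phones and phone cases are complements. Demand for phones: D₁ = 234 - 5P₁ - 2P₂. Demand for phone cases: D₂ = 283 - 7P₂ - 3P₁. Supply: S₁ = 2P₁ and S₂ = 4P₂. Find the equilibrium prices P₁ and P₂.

Market 1: 234 - 5P₁ - 2P₂ = 2P₁ → 7P₁ + 2P₂ = 234.
Market 2: 11P₂ + 3P₁ = 283.
Eliminating P₂: 11×(1) − 2×(2) gives 71P₁ = 2008, so P₁ = 2008/71.
Back-substitute into (2): P₂ = (283 − 3×2008/71) / 11 = 1279/71.

P₁ = 2008/71, P₂ = 1279/71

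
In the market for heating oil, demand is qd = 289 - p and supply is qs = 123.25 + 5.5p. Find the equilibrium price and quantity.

Set qd = qs: 289 - p = 123.25 + 5.5p.
165.75 = 6.5p, so p* = 25.5.
q* = 289 − 1(25.5) = 263.5.

p* = 25.5, q* = 263.5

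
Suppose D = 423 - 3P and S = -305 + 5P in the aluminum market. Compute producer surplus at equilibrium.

Equilibrium: 423 - 3P = -305 + 5P gives P* = 91, Q* = 150.
Supply starts at P = 61 (where S = 0).
PS = ½(91 − 61)(150) = 2250.

Producer surplus = 2250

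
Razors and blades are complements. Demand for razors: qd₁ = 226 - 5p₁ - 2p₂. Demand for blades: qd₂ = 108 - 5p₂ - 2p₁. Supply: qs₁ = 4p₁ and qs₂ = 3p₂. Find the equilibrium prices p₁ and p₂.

p₁ = 398/17, p₂ = 130/17

Market 1: 226 - 5p₁ - 2p₂ = 4p₁ → 9p₁ + 2p₂ = 226.
Market 2: 8p₂ + 2p₁ = 108.
Eliminating p₂: 8×(1) − 2×(2) gives 68p₁ = 1592, so p₁ = 398/17.
Back-substitute into (2): p₂ = (108 − 2×398/17) / 8 = 130/17.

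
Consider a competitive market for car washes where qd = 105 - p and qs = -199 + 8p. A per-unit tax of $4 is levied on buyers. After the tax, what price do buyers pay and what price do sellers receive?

Pre-tax equilibrium: p* = 304/9, q* = 641/9.
Tax on buyers shifts demand to qd = 105 − 1(p + 4) = 101 - p.
101 - p = -199 + 8p gives seller price ps = 100/3; buyers pay pb = 100/3 + 4 = 112/3.
New quantity: q = 105 − 1(112/3) = 203/3.

Buyers pay 112/3, sellers receive 100/3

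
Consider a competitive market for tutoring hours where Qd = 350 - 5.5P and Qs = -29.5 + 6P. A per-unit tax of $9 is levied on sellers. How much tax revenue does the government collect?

Pre-tax equilibrium: P* = 33, Q* = 168.5.
Tax on sellers shifts supply to Qs = -29.5 + 6(P − 9) = -83.5 + 6P.
350 - 5.5P = -83.5 + 6P gives buyer price Pb = 867/23; sellers receive Ps = 867/23 − 9 = 660/23.
New quantity: Q = 350 − 5.5(867/23) = 6563/46.
Revenue = 9 × 6563/46 = 59067/46.

Tax revenue = 59067/46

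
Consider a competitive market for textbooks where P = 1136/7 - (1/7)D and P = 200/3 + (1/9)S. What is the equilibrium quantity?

Q* = 376.5

Set the two price expressions equal: 1136/7 - (1/7)Q = 200/3 + (1/9)Q.
2008/21 = (16/63)Q, so Q* = 376.5.
P* = 1136/7 − (1/7)(376.5) = 108.5.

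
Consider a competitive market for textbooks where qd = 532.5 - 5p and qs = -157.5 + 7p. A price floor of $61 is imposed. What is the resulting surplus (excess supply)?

Surplus = 42

Equilibrium price would be p* = 57.5, so the floor at 61 binds.
At p = 61: qd = 227.5, qs = 269.5.
Surplus = 269.5 − 227.5 = 42.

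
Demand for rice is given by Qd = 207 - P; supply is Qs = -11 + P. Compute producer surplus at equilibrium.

Producer surplus = 4802

Equilibrium: 207 - P = -11 + P gives P* = 109, Q* = 98.
Supply starts at P = 11 (where Qs = 0).
PS = ½(109 − 11)(98) = 4802.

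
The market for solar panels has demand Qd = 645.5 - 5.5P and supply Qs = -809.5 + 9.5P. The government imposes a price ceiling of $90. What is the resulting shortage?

Equilibrium price would be P* = 97, so the ceiling at 90 binds.
At P = 90: Qd = 645.5 − 5.5(90) = 150.5, Qs = -809.5 + 9.5(90) = 45.5.
Shortage = 150.5 − 45.5 = 105.

Shortage = 105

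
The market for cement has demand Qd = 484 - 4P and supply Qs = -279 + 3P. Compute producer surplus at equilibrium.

Equilibrium: 484 - 4P = -279 + 3P gives P* = 109, Q* = 48.
Supply starts at P = 93 (where Qs = 0).
PS = ½(109 − 93)(48) = 384.

Producer surplus = 384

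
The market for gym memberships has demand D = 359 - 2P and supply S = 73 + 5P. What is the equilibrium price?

P* = 286/7

Set D = S: 359 - 2P = 73 + 5P.
286 = 7P, so P* = 286/7.
Q* = 359 − 2(286/7) = 1941/7.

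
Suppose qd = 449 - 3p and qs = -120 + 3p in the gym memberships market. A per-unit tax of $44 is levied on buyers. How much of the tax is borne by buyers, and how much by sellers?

Pre-tax equilibrium: p* = 569/6, q* = 164.5.
Tax on buyers shifts demand to qd = 449 − 3(p + 44) = 317 - 3p.
317 - 3p = -120 + 3p gives seller price ps = 437/6; buyers pay pb = 437/6 + 44 = 701/6.
New quantity: q = 449 − 3(701/6) = 98.5.
Buyer burden = 701/6 − 569/6 = 22; seller burden = 569/6 − 437/6 = 22.

Buyers bear $22, sellers bear $22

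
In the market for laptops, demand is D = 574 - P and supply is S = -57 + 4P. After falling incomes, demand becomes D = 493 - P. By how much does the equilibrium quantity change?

ΔQ = -64.8

Original equilibrium: P* = 126.2, Q* = 447.8.
New equilibrium: 493 - P = -57 + 4P, so 550 = 5P and P' = 110; Q' = 493 − 1(110) = 383.
Change in quantity: 383 − 447.8 = -64.8.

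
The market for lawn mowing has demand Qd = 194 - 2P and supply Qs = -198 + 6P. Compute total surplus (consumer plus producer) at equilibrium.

Total surplus = 3072

Equilibrium: 194 - 2P = -198 + 6P gives P* = 49, Q* = 96.
Demand choke price: P = 97; supply starts at P = 33.
CS = ½(97 − 49)(96) = 2304; PS = ½(49 − 33)(96) = 768.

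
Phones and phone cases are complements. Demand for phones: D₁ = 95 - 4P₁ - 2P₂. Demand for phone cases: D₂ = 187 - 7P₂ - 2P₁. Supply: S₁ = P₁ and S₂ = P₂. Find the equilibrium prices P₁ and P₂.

Market 1: 95 - 4P₁ - 2P₂ = P₁ → 5P₁ + 2P₂ = 95.
Market 2: 8P₂ + 2P₁ = 187.
Eliminating P₂: 8×(1) − 2×(2) gives 36P₁ = 386, so P₁ = 193/18.
Back-substitute into (2): P₂ = (187 − 2×193/18) / 8 = 745/36.

P₁ = 193/18, P₂ = 745/36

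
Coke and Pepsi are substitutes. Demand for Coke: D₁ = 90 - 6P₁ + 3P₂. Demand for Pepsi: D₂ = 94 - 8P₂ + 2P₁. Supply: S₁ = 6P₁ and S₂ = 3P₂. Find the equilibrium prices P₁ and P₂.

P₁ = 212/21, P₂ = 218/21

Market 1: 90 - 6P₁ + 3P₂ = 6P₁ → 12P₁ - 3P₂ = 90.
Market 2: 11P₂ - 2P₁ = 94.
Eliminating P₂: 11×(1) + 3×(2) gives 126P₁ = 1272, so P₁ = 212/21.
Back-substitute into (2): P₂ = (94 + 2×212/21) / 11 = 218/21.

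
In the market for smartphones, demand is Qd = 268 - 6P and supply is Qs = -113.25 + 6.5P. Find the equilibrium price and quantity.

P* = 30.5, Q* = 85

Set Qd = Qs: 268 - 6P = -113.25 + 6.5P.
381.25 = 12.5P, so P* = 30.5.
Q* = 268 − 6(30.5) = 85.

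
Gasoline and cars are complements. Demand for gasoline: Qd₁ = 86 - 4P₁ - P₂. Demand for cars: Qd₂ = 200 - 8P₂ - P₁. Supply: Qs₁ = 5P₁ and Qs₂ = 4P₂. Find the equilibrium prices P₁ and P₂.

P₁ = 832/107, P₂ = 1714/107

Market 1: 86 - 4P₁ - P₂ = 5P₁ → 9P₁ + P₂ = 86.
Market 2: 12P₂ + P₁ = 200.
Eliminating P₂: 12×(1) − 1×(2) gives 107P₁ = 832, so P₁ = 832/107.
Back-substitute into (2): P₂ = (200 − 1×832/107) / 12 = 1714/107.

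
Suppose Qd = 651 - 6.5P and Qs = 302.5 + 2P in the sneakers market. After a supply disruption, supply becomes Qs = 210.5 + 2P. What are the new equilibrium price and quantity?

P' = 881/17, Q' = 10681/34

Original equilibrium: P* = 41, Q* = 384.5.
New equilibrium: 651 - 6.5P = 210.5 + 2P, so 440.5 = 8.5P and P' = 881/17; Q' = 651 − 6.5(881/17) = 10681/34.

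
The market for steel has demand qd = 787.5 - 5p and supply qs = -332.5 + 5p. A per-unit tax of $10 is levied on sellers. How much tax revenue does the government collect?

Pre-tax equilibrium: p* = 112, q* = 227.5.
Tax on sellers shifts supply to qs = -332.5 + 5(p − 10) = -382.5 + 5p.
787.5 - 5p = -382.5 + 5p gives buyer price pb = 117; sellers receive ps = 117 − 10 = 107.
New quantity: q = 787.5 − 5(117) = 202.5.
Revenue = 10 × 202.5 = 2025.

Tax revenue = 2025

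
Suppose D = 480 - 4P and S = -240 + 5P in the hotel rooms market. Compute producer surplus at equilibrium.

Equilibrium: 480 - 4P = -240 + 5P gives P* = 80, Q* = 160.
Supply starts at P = 48 (where S = 0).
PS = ½(80 − 48)(160) = 2560.

Producer surplus = 2560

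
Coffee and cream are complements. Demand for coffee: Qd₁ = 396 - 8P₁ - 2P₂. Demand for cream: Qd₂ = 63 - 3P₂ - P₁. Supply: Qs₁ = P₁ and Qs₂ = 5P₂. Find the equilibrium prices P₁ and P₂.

P₁ = 1521/35, P₂ = 171/70

Market 1: 396 - 8P₁ - 2P₂ = P₁ → 9P₁ + 2P₂ = 396.
Market 2: 8P₂ + P₁ = 63.
Eliminating P₂: 8×(1) − 2×(2) gives 70P₁ = 3042, so P₁ = 1521/35.
Back-substitute into (2): P₂ = (63 − 1×1521/35) / 8 = 171/70.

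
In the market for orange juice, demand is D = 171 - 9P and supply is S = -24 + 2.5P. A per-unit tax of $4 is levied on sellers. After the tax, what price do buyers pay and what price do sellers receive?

Buyers pay 410/23, sellers receive 318/23

Pre-tax equilibrium: P* = 390/23, Q* = 423/23.
Tax on sellers shifts supply to S = -24 + 2.5(P − 4) = -34 + 2.5P.
171 - 9P = -34 + 2.5P gives buyer price Pb = 410/23; sellers receive Ps = 410/23 − 4 = 318/23.
New quantity: Q = 171 − 9(410/23) = 243/23.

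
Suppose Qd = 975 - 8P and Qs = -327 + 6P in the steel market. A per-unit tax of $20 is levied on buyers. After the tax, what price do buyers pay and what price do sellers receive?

Pre-tax equilibrium: P* = 93, Q* = 231.
Tax on buyers shifts demand to Qd = 975 − 8(P + 20) = 815 - 8P.
815 - 8P = -327 + 6P gives seller price Ps = 571/7; buyers pay Pb = 571/7 + 20 = 711/7.
New quantity: Q = 975 − 8(711/7) = 1137/7.

Buyers pay 711/7, sellers receive 571/7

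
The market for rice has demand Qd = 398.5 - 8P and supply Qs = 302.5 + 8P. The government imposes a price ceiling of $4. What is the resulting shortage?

Equilibrium price would be P* = 6, so the ceiling at 4 binds.
At P = 4: Qd = 398.5 − 8(4) = 366.5, Qs = 302.5 + 8(4) = 334.5.
Shortage = 366.5 − 334.5 = 32.

Shortage = 32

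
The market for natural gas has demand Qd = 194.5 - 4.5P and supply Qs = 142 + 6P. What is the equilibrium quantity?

Set Qd = Qs: 194.5 - 4.5P = 142 + 6P.
52.5 = 10.5P, so P* = 5.
Q* = 194.5 − 4.5(5) = 172.

Q* = 172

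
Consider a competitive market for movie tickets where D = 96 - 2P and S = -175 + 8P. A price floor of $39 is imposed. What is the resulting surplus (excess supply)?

Equilibrium price would be P* = 27.1, so the floor at 39 binds.
At P = 39: D = 18, S = 137.
Surplus = 137 − 18 = 119.

Surplus = 119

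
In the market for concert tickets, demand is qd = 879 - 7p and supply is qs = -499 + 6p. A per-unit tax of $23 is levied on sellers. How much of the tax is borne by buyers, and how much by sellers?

Pre-tax equilibrium: p* = 106, q* = 137.
Tax on sellers shifts supply to qs = -499 + 6(p − 23) = -637 + 6p.
879 - 7p = -637 + 6p gives buyer price pb = 1516/13; sellers receive ps = 1516/13 − 23 = 1217/13.
New quantity: q = 879 − 7(1516/13) = 815/13.
Buyer burden = 1516/13 − 106 = 138/13; seller burden = 106 − 1217/13 = 161/13.

Buyers bear 138/13, sellers bear 161/13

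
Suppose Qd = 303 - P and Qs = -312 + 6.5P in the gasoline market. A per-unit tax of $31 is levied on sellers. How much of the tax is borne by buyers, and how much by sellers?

Buyers bear 403/15, sellers bear 62/15

Pre-tax equilibrium: P* = 82, Q* = 221.
Tax on sellers shifts supply to Qs = -312 + 6.5(P − 31) = -513.5 + 6.5P.
303 - P = -513.5 + 6.5P gives buyer price Pb = 1633/15; sellers receive Ps = 1633/15 − 31 = 1168/15.
New quantity: Q = 303 − 1(1633/15) = 2912/15.
Buyer burden = 1633/15 − 82 = 403/15; seller burden = 82 − 1168/15 = 62/15.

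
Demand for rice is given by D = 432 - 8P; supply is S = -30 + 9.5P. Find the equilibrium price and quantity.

P* = 26.4, Q* = 220.8

Set D = S: 432 - 8P = -30 + 9.5P.
462 = 17.5P, so P* = 26.4.
Q* = 432 − 8(26.4) = 220.8.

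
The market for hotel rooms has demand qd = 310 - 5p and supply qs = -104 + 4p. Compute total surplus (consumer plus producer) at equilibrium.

Total surplus = 1440

Equilibrium: 310 - 5p = -104 + 4p gives p* = 46, q* = 80.
Demand choke price: p = 62; supply starts at p = 26.
CS = ½(62 − 46)(80) = 640; PS = ½(46 − 26)(80) = 800.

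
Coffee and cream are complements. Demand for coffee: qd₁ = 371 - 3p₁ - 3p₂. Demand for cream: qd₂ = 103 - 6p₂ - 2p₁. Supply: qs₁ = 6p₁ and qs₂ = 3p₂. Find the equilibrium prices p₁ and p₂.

Market 1: 371 - 3p₁ - 3p₂ = 6p₁ → 9p₁ + 3p₂ = 371.
Market 2: 9p₂ + 2p₁ = 103.
Eliminating p₂: 9×(1) − 3×(2) gives 75p₁ = 3030, so p₁ = 40.4.
Back-substitute into (2): p₂ = (103 − 2×40.4) / 9 = 37/15.

p₁ = 40.4, p₂ = 37/15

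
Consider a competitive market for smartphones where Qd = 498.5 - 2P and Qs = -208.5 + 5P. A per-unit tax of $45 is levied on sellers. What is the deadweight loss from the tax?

Deadweight loss = 10125/7

Pre-tax equilibrium: P* = 101, Q* = 296.5.
Tax on sellers shifts supply to Qs = -208.5 + 5(P − 45) = -433.5 + 5P.
498.5 - 2P = -433.5 + 5P gives buyer price Pb = 932/7; sellers receive Ps = 932/7 − 45 = 617/7.
New quantity: Q = 498.5 − 2(932/7) = 3251/14.
DWL = ½ × 45 × (296.5 − 3251/14) = 10125/7.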